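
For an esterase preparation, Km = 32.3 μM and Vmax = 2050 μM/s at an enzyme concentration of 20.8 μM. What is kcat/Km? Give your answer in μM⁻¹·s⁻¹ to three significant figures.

3.05 μM⁻¹·s⁻¹

kcat = Vmax/[E]total = 2050/20.8 = 98.6 s⁻¹.
kcat/Km = 98.6/32.3 = 3.05 μM⁻¹·s⁻¹.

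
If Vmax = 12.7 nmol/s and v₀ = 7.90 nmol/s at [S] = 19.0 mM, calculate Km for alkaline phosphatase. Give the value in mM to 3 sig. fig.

v/Vmax = 7.90/12.7 = 0.6220 = [S]/(Km+[S]).
So Km + [S] = [S]/0.6220 = 30.54 mM, giving Km = 30.54 − 19.0 = 11.5 mM.

11.5 mM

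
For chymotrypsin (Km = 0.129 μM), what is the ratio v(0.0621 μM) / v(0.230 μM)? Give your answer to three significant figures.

Since Vmax cancels, v₂/v₁ = [S]₂(Km+[S]₁) / [S]₁(Km+[S]₂).
= 0.0621×(0.129+0.230) / (0.230×(0.129+0.0621)) = 0.02229/0.04395 = 0.507.

0.507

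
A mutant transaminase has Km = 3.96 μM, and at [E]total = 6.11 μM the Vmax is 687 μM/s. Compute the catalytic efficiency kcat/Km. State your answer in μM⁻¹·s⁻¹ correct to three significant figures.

kcat = Vmax/[E]total = 687/6.11 = 112 s⁻¹.
kcat/Km = 112/3.96 = 28.4 μM⁻¹·s⁻¹.

28.4 μM⁻¹·s⁻¹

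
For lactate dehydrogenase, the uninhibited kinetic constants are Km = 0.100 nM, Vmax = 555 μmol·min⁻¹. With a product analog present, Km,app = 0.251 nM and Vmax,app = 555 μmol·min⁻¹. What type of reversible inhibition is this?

competitive

Km increases (0.100 → 0.251 nM) while Vmax is unchanged — the hallmark of competitive inhibition.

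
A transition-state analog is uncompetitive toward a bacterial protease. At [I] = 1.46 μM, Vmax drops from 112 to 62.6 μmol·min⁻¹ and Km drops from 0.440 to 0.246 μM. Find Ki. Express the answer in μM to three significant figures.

1.85 μM

Uncompetitive: Vmax,app = Vmax/α (and Km,app = Km/α) with α = 1 + [I]/Ki.
α = Vmax/Vmax,app = 112/62.6 = 1.789.
Since α = 1 + [I]/Ki, [I]/Ki = 1.789 − 1 = 0.7891 and Ki = 1.46/0.7891 = 1.85 μM.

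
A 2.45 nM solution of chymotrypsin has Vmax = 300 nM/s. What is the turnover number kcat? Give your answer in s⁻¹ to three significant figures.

kcat = Vmax/[E]total = 300 nM/s / 2.45 nM = 122 s⁻¹.

122 s⁻¹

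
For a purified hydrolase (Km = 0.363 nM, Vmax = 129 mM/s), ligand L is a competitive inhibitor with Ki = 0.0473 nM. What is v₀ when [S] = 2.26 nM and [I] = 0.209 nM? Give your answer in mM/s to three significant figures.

α = 1 + [I]/Ki = 1 + 0.209/0.0473 = 5.419.
For a competitive inhibitor, Vmax is unchanged and the apparent Km becomes α·Km: Km,app = 1.97 nM, Vmax,app = 129 mM/s.
v = Vmax,app·[S]/(Km,app + [S]) = 129 × 2.26/(1.97 + 2.26) = 69.0 mM/s.

69.0 mM/s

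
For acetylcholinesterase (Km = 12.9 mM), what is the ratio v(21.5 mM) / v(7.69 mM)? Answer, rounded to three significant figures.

Since Vmax cancels, v₂/v₁ = [S]₂(Km+[S]₁) / [S]₁(Km+[S]₂).
= 21.5×(12.9+7.69) / (7.69×(12.9+21.5)) = 442.7/264.5 = 1.67.

1.67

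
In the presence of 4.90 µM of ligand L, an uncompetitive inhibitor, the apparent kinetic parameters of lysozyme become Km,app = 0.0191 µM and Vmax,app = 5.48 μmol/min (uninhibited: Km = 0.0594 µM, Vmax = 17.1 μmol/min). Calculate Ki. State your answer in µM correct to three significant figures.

2.31 µM

Uncompetitive: Vmax,app = Vmax/α (and Km,app = Km/α) with α = 1 + [I]/Ki.
α = Vmax/Vmax,app = 17.1/5.48 = 3.120.
Ki = [I]/(α − 1) = 4.90/2.120 = 2.31 µM.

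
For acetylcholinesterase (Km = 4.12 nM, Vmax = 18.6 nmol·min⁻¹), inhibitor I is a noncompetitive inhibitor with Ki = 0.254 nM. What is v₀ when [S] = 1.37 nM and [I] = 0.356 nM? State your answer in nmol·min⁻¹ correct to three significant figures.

With α = 1 + [I]/Ki = 1 + 0.356/0.254 = 2.402, the noncompetitive rate law is v = (Vmax/α)·[S] / (Km + [S]).
v = (18.6/2.402)×1.37 / (4.12 + 1.37) = 10.61/5.490 = 1.93 nmol·min⁻¹.

1.93 nmol·min⁻¹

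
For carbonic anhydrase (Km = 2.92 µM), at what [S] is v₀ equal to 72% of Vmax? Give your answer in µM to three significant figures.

7.51 µM

v/Vmax = [S]/(Km+[S]) = 0.72, so [S] = Km·0.72/(1 − 0.72) = 2.92 × 2.571.
[S] = 7.51 µM.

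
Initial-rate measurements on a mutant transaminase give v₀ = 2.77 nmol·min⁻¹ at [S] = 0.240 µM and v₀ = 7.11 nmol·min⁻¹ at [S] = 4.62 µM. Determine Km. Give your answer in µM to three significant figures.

In reciprocal form, 1/v = (Km/Vmax)·(1/[S]) + 1/Vmax. The two points give (1/[S], 1/v) = (4.167, 0.3610) and (0.2165, 0.1406).
Slope = (0.3610 − 0.1406)/(4.167 − 0.2165) = 0.05579; intercept = 0.3610 − 0.05579×4.167 = 0.1286.
Vmax = 1/intercept = 7.78 nmol·min⁻¹; Km = slope × Vmax = 0.05579 × 7.78 = 0.434 µM.

0.434 µM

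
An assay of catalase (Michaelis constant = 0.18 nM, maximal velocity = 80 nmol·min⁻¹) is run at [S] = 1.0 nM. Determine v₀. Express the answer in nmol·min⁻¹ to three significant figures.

v = Vmax·[S]/(Km + [S]) = 80 × 1.0 / (0.18 + 1.0)
  = 80.00 / 1.180 = 67.8 nmol·min⁻¹.

67.8 nmol·min⁻¹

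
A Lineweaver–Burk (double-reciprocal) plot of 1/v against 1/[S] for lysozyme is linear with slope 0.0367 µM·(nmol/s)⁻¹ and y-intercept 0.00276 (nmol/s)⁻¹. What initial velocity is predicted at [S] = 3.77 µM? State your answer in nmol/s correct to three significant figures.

80.0 nmol/s

The y-intercept is 1/Vmax, so Vmax = 1/0.00276 = 362 nmol/s.
The slope is Km/Vmax, so Km = 0.0367 × 362 = 13.3 µM.
Then v = 362 × 3.77/(13.3 + 3.77) = 80.0 nmol/s.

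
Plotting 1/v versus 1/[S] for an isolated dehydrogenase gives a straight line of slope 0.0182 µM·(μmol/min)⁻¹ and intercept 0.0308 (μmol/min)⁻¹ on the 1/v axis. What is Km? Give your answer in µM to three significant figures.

y-intercept = 1/Vmax ⇒ Vmax = 32.5 μmol/min; slope = Km/Vmax ⇒ Km = slope × Vmax.
Km = 0.0182 × 32.5 = 0.591 µM.

0.591 µM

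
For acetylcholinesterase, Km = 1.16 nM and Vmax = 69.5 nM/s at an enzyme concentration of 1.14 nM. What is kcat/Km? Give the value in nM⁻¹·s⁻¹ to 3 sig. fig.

52.6 nM⁻¹·s⁻¹

kcat = Vmax/[E]total = 69.5/1.14 = 61.0 s⁻¹.
kcat/Km = 61.0/1.16 = 52.6 nM⁻¹·s⁻¹.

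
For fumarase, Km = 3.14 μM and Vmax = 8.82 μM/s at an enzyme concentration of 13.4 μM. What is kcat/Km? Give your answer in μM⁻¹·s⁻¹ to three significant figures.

kcat = Vmax/[E]total = 8.82/13.4 = 0.658 s⁻¹.
kcat/Km = 0.658/3.14 = 0.210 μM⁻¹·s⁻¹.

0.210 μM⁻¹·s⁻¹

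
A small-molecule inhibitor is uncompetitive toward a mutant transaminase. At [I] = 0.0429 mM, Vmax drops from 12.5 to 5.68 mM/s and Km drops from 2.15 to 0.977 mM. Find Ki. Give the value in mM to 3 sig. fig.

0.0357 mM

Uncompetitive: Vmax,app = Vmax/α (and Km,app = Km/α) with α = 1 + [I]/Ki.
α = Vmax/Vmax,app = 12.5/5.68 = 2.201.
Ki = [I]/(α − 1) = 0.0429/1.201 = 0.0357 mM.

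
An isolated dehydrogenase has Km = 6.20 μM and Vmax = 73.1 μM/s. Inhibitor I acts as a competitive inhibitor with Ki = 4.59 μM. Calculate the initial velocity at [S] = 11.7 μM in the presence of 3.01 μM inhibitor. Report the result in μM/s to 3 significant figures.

With α = 1 + [I]/Ki = 1 + 3.01/4.59 = 1.656, the competitive rate law is v = Vmax[S] / (αKm + [S]).
v = 73.1×11.7 / (1.656×6.20 + 11.7) = 855.3/21.97 = 38.9 μM/s.

38.9 μM/s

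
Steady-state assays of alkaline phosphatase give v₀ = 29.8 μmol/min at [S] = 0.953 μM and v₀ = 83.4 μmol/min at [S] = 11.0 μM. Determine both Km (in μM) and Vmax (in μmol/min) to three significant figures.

Km = 2.26 μM; Vmax = 101 μmol/min

From v = Vmax[S]/(Km+[S]), each point gives Vmax = v(Km+[S])/[S].
Equating: 29.8(Km+0.953)/0.953 = 83.4(Km+11.0)/11.0.
31.27·Km + 29.8 = 7.582·Km + 83.4, so (31.27 − 7.582)·Km = 83.4 − 29.8.
Km = 53.60/23.69 = 2.26 μM; then Vmax = 29.8(2.26+0.953)/0.953 = 101 μmol/min.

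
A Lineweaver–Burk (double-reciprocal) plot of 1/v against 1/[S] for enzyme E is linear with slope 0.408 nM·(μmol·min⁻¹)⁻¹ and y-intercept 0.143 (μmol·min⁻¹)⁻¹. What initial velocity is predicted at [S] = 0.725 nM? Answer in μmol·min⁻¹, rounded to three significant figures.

The y-intercept is 1/Vmax, so Vmax = 1/0.143 = 6.99 μmol·min⁻¹.
The slope is Km/Vmax, so Km = 0.408 × 6.99 = 2.85 nM.
Then v = 6.99 × 0.725/(2.85 + 0.725) = 1.42 μmol·min⁻¹.

1.42 μmol·min⁻¹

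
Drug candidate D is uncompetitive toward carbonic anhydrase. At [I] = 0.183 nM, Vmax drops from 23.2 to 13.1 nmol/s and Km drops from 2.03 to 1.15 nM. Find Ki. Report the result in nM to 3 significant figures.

0.237 nM

Uncompetitive: Vmax,app = Vmax/α (and Km,app = Km/α) with α = 1 + [I]/Ki.
α = Vmax/Vmax,app = 23.2/13.1 = 1.771.
Since α = 1 + [I]/Ki, [I]/Ki = 1.771 − 1 = 0.7710 and Ki = 0.183/0.7710 = 0.237 nM.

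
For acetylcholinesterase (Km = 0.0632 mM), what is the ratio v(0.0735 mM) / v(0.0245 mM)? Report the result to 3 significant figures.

1.92

Since Vmax cancels, v₂/v₁ = [S]₂(Km+[S]₁) / [S]₁(Km+[S]₂).
= 0.0735×(0.0632+0.0245) / (0.0245×(0.0632+0.0735)) = 0.006446/0.003349 = 1.92.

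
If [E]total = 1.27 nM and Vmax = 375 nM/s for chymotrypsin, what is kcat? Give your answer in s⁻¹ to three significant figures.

kcat = Vmax/[E]total = 375 nM/s / 1.27 nM = 295 s⁻¹.

295 s⁻¹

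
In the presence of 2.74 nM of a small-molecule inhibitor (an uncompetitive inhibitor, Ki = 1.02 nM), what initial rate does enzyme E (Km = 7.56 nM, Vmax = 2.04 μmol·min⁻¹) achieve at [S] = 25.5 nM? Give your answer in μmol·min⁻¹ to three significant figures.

α = 1 + [I]/Ki = 1 + 2.74/1.02 = 3.686.
For an uncompetitive inhibitor, both parameters are divided by α, giving Vmax/α and Km/α: Km,app = 2.05 nM, Vmax,app = 0.553 μmol·min⁻¹.
v = Vmax,app·[S]/(Km,app + [S]) = 0.553 × 25.5/(2.05 + 25.5) = 0.512 μmol·min⁻¹.

0.512 μmol·min⁻¹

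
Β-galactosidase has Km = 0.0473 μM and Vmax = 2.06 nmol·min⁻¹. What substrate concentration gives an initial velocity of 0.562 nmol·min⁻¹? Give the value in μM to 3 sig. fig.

0.0177 μM

Rearranging v = Vmax[S]/(Km+[S]) gives [S] = Km·v/(Vmax − v).
[S] = 0.0473 × 0.562 / (2.06 − 0.562) = 0.02658/1.498 = 0.0177 μM.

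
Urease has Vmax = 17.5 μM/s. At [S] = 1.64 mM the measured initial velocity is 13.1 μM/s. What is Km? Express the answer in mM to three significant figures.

0.551 mM

From v = Vmax[S]/(Km+[S]), Km = [S](Vmax − v)/v.
Km = 1.64 × (17.5 − 13.1) / 13.1 = 7.216/13.1 = 0.551 mM.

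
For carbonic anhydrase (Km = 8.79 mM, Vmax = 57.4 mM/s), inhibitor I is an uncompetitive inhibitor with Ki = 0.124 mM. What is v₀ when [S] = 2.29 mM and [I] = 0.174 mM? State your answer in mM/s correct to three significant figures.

With α = 1 + [I]/Ki = 1 + 0.174/0.124 = 2.403, the uncompetitive rate law is v = (Vmax/α)·[S] / (Km/α + [S]).
v = (57.4/2.403)×2.29 / (8.79/2.403 + 2.29) = 54.70/5.948 = 9.20 mM/s.

9.20 mM/s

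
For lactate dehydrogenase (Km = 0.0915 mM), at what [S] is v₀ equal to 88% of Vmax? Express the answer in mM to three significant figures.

v/Vmax = [S]/(Km+[S]) = 0.88, so [S] = Km·0.88/(1 − 0.88) = 0.0915 × 7.333.
[S] = 0.671 mM.

0.671 mM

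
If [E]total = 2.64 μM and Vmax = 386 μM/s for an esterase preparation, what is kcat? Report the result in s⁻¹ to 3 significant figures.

kcat = Vmax/[E]total = 386 μM/s / 2.64 μM = 146 s⁻¹.

146 s⁻¹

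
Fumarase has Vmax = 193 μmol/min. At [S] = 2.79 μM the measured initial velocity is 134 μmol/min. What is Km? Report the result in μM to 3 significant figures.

v/Vmax = 134/193 = 0.6943 = [S]/(Km+[S]).
So Km + [S] = [S]/0.6943 = 4.018 μM, giving Km = 4.018 − 2.79 = 1.23 μM.

1.23 μM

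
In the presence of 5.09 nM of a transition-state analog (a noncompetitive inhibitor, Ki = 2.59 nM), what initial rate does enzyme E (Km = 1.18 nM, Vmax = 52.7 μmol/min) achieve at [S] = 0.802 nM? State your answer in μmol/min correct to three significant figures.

With α = 1 + [I]/Ki = 1 + 5.09/2.59 = 2.965, the noncompetitive rate law is v = (Vmax/α)·[S] / (Km + [S]).
v = (52.7/2.965)×0.802 / (1.18 + 0.802) = 14.25/1.982 = 7.19 μmol/min.

7.19 μmol/min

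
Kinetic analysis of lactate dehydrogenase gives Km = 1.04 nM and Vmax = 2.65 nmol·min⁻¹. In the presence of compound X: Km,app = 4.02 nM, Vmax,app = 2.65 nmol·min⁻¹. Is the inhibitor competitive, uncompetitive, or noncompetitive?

competitive

Km increases (1.04 → 4.02 nM) while Vmax is unchanged — the hallmark of competitive inhibition.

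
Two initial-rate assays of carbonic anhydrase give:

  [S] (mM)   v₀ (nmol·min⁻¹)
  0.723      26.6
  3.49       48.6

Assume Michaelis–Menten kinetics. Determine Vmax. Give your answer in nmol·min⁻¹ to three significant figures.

62.0 nmol·min⁻¹

In reciprocal form, 1/v = (Km/Vmax)·(1/[S]) + 1/Vmax. The two points give (1/[S], 1/v) = (1.383, 0.03759) and (0.2865, 0.02058).
Slope = (0.03759 − 0.02058)/(1.383 − 0.2865) = 0.01552; intercept = 0.03759 − 0.01552×1.383 = 0.01613.
Vmax = 1/intercept = 62.0 nmol·min⁻¹; Km = slope × Vmax = 0.01552 × 62.0 = 0.962 mM.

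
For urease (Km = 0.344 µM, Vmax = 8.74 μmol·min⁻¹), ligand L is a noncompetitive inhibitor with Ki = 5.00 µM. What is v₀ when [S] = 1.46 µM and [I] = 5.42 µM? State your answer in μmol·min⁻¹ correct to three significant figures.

With α = 1 + [I]/Ki = 1 + 5.42/5.00 = 2.084, the noncompetitive rate law is v = (Vmax/α)·[S] / (Km + [S]).
v = (8.74/2.084)×1.46 / (0.344 + 1.46) = 6.123/1.804 = 3.39 μmol·min⁻¹.

3.39 μmol·min⁻¹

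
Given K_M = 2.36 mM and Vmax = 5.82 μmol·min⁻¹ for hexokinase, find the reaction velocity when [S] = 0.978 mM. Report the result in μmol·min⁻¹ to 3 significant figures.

v = Vmax·[S]/(Km + [S]) = 5.82 × 0.978 / (2.36 + 0.978)
  = 5.692 / 3.338 = 1.71 μmol·min⁻¹.

1.71 μmol·min⁻¹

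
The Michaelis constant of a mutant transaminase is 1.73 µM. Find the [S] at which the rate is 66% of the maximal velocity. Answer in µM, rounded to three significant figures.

v/Vmax = [S]/(Km+[S]) = 0.66, so [S] = Km·0.66/(1 − 0.66) = 1.73 × 1.941.
[S] = 3.36 µM.

3.36 µM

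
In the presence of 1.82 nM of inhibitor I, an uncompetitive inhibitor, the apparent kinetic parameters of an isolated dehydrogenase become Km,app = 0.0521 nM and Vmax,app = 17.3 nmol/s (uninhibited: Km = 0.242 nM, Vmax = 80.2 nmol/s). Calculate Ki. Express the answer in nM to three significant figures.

Uncompetitive: Vmax,app = Vmax/α (and Km,app = Km/α) with α = 1 + [I]/Ki.
α = Vmax/Vmax,app = 80.2/17.3 = 4.636.
Since α = 1 + [I]/Ki, [I]/Ki = 4.636 − 1 = 3.636 and Ki = 1.82/3.636 = 0.501 nM.

0.501 nM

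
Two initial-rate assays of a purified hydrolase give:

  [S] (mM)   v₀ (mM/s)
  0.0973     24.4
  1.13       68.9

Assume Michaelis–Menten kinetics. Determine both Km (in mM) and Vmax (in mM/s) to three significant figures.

In reciprocal form, 1/v = (Km/Vmax)·(1/[S]) + 1/Vmax. The two points give (1/[S], 1/v) = (10.28, 0.04098) and (0.8850, 0.01451).
Slope = (0.04098 − 0.01451)/(10.28 − 0.8850) = 0.002818; intercept = 0.04098 − 0.002818×10.28 = 0.01202.
Vmax = 1/intercept = 83.2 mM/s; Km = slope × Vmax = 0.002818 × 83.2 = 0.234 mM.

Km = 0.234 mM; Vmax = 83.2 mM/s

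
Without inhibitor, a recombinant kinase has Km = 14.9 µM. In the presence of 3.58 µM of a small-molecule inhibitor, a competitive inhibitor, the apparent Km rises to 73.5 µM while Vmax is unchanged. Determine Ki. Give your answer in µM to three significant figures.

Competitive: Km,app = α·Km with α = 1 + [I]/Ki.
α = Km,app/Km = 73.5/14.9 = 4.933.
Since α = 1 + [I]/Ki, [I]/Ki = 4.933 − 1 = 3.933 and Ki = 3.58/3.933 = 0.910 µM.

0.910 µM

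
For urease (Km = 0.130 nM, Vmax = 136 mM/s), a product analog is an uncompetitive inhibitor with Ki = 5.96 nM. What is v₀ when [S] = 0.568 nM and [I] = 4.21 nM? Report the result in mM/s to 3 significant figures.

70.3 mM/s

α = 1 + [I]/Ki = 1 + 4.21/5.96 = 1.706.
For an uncompetitive inhibitor, both parameters are divided by α, giving Vmax/α and Km/α: Km,app = 0.0762 nM, Vmax,app = 79.7 mM/s.
v = Vmax,app·[S]/(Km,app + [S]) = 79.7 × 0.568/(0.0762 + 0.568) = 70.3 mM/s.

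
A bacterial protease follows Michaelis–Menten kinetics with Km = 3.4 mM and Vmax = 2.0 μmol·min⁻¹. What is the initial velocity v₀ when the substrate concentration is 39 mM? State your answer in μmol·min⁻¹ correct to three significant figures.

1.84 μmol·min⁻¹

v = Vmax·[S]/(Km + [S]) = 2.0 × 39 / (3.4 + 39)
  = 78.00 / 42.40 = 1.84 μmol·min⁻¹.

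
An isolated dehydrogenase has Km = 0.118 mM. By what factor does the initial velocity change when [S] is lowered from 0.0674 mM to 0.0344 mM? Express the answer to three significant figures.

The fractional saturations are [S]/(Km+[S]) = 0.0674/0.1854 = 0.3635 and 0.0344/0.1524 = 0.2257.
v₂/v₁ is just their ratio: 0.2257/0.3635 = 0.621.

0.621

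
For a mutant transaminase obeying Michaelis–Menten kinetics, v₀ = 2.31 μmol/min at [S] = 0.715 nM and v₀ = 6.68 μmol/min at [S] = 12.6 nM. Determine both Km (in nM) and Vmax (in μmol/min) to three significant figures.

In reciprocal form, 1/v = (Km/Vmax)·(1/[S]) + 1/Vmax. The two points give (1/[S], 1/v) = (1.399, 0.4329) and (0.07937, 0.1497).
Slope = (0.4329 − 0.1497)/(1.399 − 0.07937) = 0.2147; intercept = 0.4329 − 0.2147×1.399 = 0.1327.
Vmax = 1/intercept = 7.54 μmol/min; Km = slope × Vmax = 0.2147 × 7.54 = 1.62 nM.

Km = 1.62 nM; Vmax = 7.54 μmol/min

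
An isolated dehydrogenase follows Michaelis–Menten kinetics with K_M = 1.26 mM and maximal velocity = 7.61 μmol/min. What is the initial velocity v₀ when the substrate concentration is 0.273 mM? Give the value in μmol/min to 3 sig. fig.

v = Vmax·[S]/(Km + [S]) = 7.61 × 0.273 / (1.26 + 0.273)
  = 2.078 / 1.533 = 1.36 μmol/min.

1.36 μmol/min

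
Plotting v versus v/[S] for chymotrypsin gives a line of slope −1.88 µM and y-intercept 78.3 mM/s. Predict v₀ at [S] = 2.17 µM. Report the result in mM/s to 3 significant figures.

In the Eadie–Hofstee form v = Vmax − Km·(v/[S]), the slope is −Km and the intercept is Vmax, so Km = 1.88 µM and Vmax = 78.3 mM/s.
v = 78.3 × 2.17/(1.88 + 2.17) = 42.0 mM/s.

42.0 mM/s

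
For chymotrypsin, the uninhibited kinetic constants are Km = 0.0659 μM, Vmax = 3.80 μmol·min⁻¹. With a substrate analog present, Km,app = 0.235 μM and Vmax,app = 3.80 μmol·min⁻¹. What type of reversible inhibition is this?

competitive

Km increases (0.0659 → 0.235 μM) while Vmax is unchanged — the hallmark of competitive inhibition.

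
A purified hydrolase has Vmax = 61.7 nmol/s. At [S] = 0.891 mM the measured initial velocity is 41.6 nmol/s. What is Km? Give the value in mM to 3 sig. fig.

0.431 mM

v/Vmax = 41.6/61.7 = 0.6742 = [S]/(Km+[S]).
So Km + [S] = [S]/0.6742 = 1.322 mM, giving Km = 1.322 − 0.891 = 0.431 mM.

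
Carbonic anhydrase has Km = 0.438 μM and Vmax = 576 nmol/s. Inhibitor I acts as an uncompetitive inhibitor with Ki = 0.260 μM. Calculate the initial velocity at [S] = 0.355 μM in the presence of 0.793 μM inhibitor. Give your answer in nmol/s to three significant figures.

109 nmol/s

With α = 1 + [I]/Ki = 1 + 0.793/0.260 = 4.050, the uncompetitive rate law is v = (Vmax/α)·[S] / (Km/α + [S]).
v = (576/4.050)×0.355 / (0.438/4.050 + 0.355) = 50.49/0.4631 = 109 nmol/s.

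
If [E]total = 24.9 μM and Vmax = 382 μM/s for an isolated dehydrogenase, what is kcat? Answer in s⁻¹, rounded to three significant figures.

15.3 s⁻¹

kcat = Vmax/[E]total = 382 μM/s / 24.9 μM = 15.3 s⁻¹.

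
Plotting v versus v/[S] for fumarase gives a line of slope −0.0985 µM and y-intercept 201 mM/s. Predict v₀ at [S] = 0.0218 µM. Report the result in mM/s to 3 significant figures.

In the Eadie–Hofstee form v = Vmax − Km·(v/[S]), the slope is −Km and the intercept is Vmax, so Km = 0.0985 µM and Vmax = 201 mM/s.
v = 201 × 0.0218/(0.0985 + 0.0218) = 36.4 mM/s.

36.4 mM/s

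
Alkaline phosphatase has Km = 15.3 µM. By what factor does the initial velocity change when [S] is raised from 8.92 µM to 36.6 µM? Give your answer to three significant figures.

The fractional saturations are [S]/(Km+[S]) = 8.92/24.22 = 0.3683 and 36.6/51.90 = 0.7052.
v₂/v₁ is just their ratio: 0.7052/0.3683 = 1.91.

1.91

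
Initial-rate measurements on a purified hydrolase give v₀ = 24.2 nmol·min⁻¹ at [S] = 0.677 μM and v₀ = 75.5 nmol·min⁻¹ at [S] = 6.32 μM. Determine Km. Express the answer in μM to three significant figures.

2.16 μM

In reciprocal form, 1/v = (Km/Vmax)·(1/[S]) + 1/Vmax. The two points give (1/[S], 1/v) = (1.477, 0.04132) and (0.1582, 0.01325).
Slope = (0.04132 − 0.01325)/(1.477 − 0.1582) = 0.02129; intercept = 0.04132 − 0.02129×1.477 = 0.009877.
Vmax = 1/intercept = 101 nmol·min⁻¹; Km = slope × Vmax = 0.02129 × 101 = 2.16 μM.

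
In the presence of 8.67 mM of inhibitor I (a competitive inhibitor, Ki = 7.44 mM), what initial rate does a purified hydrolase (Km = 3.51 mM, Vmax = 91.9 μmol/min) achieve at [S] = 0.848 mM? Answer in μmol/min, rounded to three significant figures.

With α = 1 + [I]/Ki = 1 + 8.67/7.44 = 2.165, the competitive rate law is v = Vmax[S] / (αKm + [S]).
v = 91.9×0.848 / (2.165×3.51 + 0.848) = 77.93/8.448 = 9.22 μmol/min.

9.22 μmol/min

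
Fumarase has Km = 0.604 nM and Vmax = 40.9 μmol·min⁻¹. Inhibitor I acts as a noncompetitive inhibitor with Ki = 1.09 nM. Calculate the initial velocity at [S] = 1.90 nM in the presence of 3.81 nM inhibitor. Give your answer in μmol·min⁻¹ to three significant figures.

6.90 μmol·min⁻¹

With α = 1 + [I]/Ki = 1 + 3.81/1.09 = 4.495, the noncompetitive rate law is v = (Vmax/α)·[S] / (Km + [S]).
v = (40.9/4.495)×1.90 / (0.604 + 1.90) = 17.29/2.504 = 6.90 μmol·min⁻¹.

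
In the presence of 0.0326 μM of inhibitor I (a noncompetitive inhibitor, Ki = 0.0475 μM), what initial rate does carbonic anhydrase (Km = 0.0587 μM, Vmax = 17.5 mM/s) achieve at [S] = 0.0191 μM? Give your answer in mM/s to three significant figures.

α = 1 + [I]/Ki = 1 + 0.0326/0.0475 = 1.686.
For a noncompetitive inhibitor, Vmax is reduced to Vmax/α while Km is unchanged: Km,app = 0.0587 μM, Vmax,app = 10.4 mM/s.
v = Vmax,app·[S]/(Km,app + [S]) = 10.4 × 0.0191/(0.0587 + 0.0191) = 2.55 mM/s.

2.55 mM/s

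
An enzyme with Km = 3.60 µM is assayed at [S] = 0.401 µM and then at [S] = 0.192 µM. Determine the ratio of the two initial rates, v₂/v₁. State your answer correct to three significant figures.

The fractional saturations are [S]/(Km+[S]) = 0.401/4.001 = 0.1002 and 0.192/3.792 = 0.05063.
v₂/v₁ is just their ratio: 0.05063/0.1002 = 0.505.

0.505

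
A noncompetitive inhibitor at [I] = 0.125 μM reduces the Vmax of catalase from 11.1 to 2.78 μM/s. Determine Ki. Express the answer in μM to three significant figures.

Noncompetitive: Vmax,app = Vmax/α with α = 1 + [I]/Ki.
α = Vmax/Vmax,app = 11.1/2.78 = 3.993.
Ki = [I]/(α − 1) = 0.125/2.993 = 0.0418 μM.

0.0418 μM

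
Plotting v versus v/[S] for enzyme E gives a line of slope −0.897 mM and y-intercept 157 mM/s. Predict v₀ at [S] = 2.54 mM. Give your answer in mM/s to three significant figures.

116 mM/s

In the Eadie–Hofstee form v = Vmax − Km·(v/[S]), the slope is −Km and the intercept is Vmax, so Km = 0.897 mM and Vmax = 157 mM/s.
v = 157 × 2.54/(0.897 + 2.54) = 116 mM/s.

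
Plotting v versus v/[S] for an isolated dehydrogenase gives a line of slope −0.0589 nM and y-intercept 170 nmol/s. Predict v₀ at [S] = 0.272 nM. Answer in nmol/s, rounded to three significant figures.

140 nmol/s

In the Eadie–Hofstee form v = Vmax − Km·(v/[S]), the slope is −Km and the intercept is Vmax, so Km = 0.0589 nM and Vmax = 170 nmol/s.
v = 170 × 0.272/(0.0589 + 0.272) = 140 nmol/s.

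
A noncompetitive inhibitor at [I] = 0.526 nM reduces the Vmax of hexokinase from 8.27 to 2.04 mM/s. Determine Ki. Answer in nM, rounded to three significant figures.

Noncompetitive: Vmax,app = Vmax/α with α = 1 + [I]/Ki.
α = Vmax/Vmax,app = 8.27/2.04 = 4.054.
Ki = [I]/(α − 1) = 0.526/3.054 = 0.172 nM.

0.172 nM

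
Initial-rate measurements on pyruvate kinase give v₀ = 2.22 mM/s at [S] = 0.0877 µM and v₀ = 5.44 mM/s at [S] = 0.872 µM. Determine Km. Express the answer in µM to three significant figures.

0.169 µM

From v = Vmax[S]/(Km+[S]), each point gives Vmax = v(Km+[S])/[S].
Equating: 2.22(Km+0.0877)/0.0877 = 5.44(Km+0.872)/0.872.
25.31·Km + 2.22 = 6.239·Km + 5.44, so (25.31 − 6.239)·Km = 5.44 − 2.22.
Km = 3.220/19.08 = 0.169 µM; then Vmax = 2.22(0.169+0.0877)/0.0877 = 6.49 mM/s.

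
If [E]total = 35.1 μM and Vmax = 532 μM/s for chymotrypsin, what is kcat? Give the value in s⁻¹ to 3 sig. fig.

15.2 s⁻¹

kcat = Vmax/[E]total = 532 μM/s / 35.1 μM = 15.2 s⁻¹.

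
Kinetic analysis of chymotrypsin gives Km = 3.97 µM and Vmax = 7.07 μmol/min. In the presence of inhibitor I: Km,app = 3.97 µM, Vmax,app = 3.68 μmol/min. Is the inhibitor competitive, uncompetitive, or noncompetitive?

Vmax decreases (7.07 → 3.68 μmol/min) while Km is unchanged — pure noncompetitive inhibition.

noncompetitive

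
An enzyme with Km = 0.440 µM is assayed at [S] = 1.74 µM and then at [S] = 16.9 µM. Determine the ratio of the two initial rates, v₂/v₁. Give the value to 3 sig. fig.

1.22

Since Vmax cancels, v₂/v₁ = [S]₂(Km+[S]₁) / [S]₁(Km+[S]₂).
= 16.9×(0.440+1.74) / (1.74×(0.440+16.9)) = 36.84/30.17 = 1.22.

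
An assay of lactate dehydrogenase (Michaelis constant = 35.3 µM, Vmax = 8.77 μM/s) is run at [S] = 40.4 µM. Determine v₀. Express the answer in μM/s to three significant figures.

4.68 μM/s

[S]/(Km+[S]) = 40.4/75.70 = 0.5337, the fractional saturation.
v = 0.5337 × Vmax = 0.5337 × 8.77 = 4.68 μM/s.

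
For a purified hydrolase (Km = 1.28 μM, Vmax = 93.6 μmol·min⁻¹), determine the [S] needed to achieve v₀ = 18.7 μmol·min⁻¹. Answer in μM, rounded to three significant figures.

Rearranging v = Vmax[S]/(Km+[S]) gives [S] = Km·v/(Vmax − v).
[S] = 1.28 × 18.7 / (93.6 − 18.7) = 23.94/74.90 = 0.320 μM.

0.320 μM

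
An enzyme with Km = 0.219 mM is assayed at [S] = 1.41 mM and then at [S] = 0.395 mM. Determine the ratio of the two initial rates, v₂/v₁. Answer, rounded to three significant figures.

0.743

Since Vmax cancels, v₂/v₁ = [S]₂(Km+[S]₁) / [S]₁(Km+[S]₂).
= 0.395×(0.219+1.41) / (1.41×(0.219+0.395)) = 0.6435/0.8657 = 0.743.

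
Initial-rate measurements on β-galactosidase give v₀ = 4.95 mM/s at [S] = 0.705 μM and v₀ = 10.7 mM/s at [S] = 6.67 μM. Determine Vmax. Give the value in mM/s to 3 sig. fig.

From v = Vmax[S]/(Km+[S]), each point gives Vmax = v(Km+[S])/[S].
Equating: 4.95(Km+0.705)/0.705 = 10.7(Km+6.67)/6.67.
7.021·Km + 4.95 = 1.604·Km + 10.7, so (7.021 − 1.604)·Km = 10.7 − 4.95.
Km = 5.750/5.417 = 1.06 μM; then Vmax = 4.95(1.06+0.705)/0.705 = 12.4 mM/s.

12.4 mM/s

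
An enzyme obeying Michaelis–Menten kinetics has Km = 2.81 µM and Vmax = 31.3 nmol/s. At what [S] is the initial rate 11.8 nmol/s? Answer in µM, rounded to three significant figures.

1.70 µM

The required fractional saturation is v/Vmax = 11.8/31.3 = 0.3770.
Then [S]/(Km+[S]) = 0.3770 ⇒ [S] = 2.81 × 0.3770/(1 − 0.3770) = 1.70 µM.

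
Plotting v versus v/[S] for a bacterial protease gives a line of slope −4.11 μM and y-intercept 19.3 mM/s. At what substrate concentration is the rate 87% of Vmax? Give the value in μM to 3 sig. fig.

The Eadie–Hofstee slope gives Km = 4.11 μM (slope = −Km).
v/Vmax = [S]/(Km+[S]) = 0.87 ⇒ [S] = Km·0.87/(1−0.87) = 4.11 × 6.692 = 27.5 μM.

27.5 μM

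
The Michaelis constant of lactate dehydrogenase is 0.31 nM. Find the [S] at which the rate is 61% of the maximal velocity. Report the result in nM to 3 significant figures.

v/Vmax = [S]/(Km+[S]) = 0.61, so [S] = Km·0.61/(1 − 0.61) = 0.31 × 1.564.
[S] = 0.485 nM.

0.485 nM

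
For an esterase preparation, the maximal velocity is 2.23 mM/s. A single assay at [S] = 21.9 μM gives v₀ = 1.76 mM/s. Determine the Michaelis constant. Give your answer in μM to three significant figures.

5.85 μM

From v = Vmax[S]/(Km+[S]), Km = [S](Vmax − v)/v.
Km = 21.9 × (2.23 − 1.76) / 1.76 = 10.29/1.76 = 5.85 μM.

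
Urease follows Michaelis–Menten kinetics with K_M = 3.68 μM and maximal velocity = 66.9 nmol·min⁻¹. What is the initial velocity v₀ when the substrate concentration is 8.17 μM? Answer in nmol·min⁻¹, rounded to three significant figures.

[S]/(Km+[S]) = 8.17/11.85 = 0.6895, the fractional saturation.
v = 0.6895 × Vmax = 0.6895 × 66.9 = 46.1 nmol·min⁻¹.

46.1 nmol·min⁻¹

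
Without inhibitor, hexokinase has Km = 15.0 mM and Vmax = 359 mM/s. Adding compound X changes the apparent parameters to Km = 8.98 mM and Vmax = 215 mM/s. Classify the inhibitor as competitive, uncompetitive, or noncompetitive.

Both Km and Vmax decrease by the same factor (~1.67-fold) — characteristic of uncompetitive inhibition.

uncompetitive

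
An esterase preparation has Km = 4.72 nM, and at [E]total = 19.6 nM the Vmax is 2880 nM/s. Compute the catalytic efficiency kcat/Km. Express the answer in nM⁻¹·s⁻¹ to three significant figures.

kcat = Vmax/[E]total = 2880/19.6 = 147 s⁻¹.
kcat/Km = 147/4.72 = 31.1 nM⁻¹·s⁻¹.

31.1 nM⁻¹·s⁻¹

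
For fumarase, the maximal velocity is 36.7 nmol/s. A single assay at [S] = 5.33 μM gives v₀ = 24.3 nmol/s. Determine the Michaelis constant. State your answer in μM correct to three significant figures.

2.72 μM

v/Vmax = 24.3/36.7 = 0.6621 = [S]/(Km+[S]).
So Km + [S] = [S]/0.6621 = 8.050 μM, giving Km = 8.050 − 5.33 = 2.72 μM.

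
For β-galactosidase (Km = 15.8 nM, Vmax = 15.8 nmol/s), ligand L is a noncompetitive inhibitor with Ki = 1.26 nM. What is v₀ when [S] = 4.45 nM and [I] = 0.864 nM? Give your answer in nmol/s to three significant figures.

α = 1 + [I]/Ki = 1 + 0.864/1.26 = 1.686.
For a noncompetitive inhibitor, Vmax is reduced to Vmax/α while Km is unchanged: Km,app = 15.8 nM, Vmax,app = 9.37 nmol/s.
v = Vmax,app·[S]/(Km,app + [S]) = 9.37 × 4.45/(15.8 + 4.45) = 2.06 nmol/s.

2.06 nmol/s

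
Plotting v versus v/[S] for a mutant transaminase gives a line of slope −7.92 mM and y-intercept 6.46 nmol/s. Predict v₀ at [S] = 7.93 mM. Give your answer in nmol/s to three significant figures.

In the Eadie–Hofstee form v = Vmax − Km·(v/[S]), the slope is −Km and the intercept is Vmax, so Km = 7.92 mM and Vmax = 6.46 nmol/s.
v = 6.46 × 7.93/(7.92 + 7.93) = 3.23 nmol/s.

3.23 nmol/s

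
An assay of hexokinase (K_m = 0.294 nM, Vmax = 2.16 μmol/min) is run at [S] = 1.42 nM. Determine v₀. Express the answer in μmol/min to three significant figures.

[S]/(Km+[S]) = 1.42/1.714 = 0.8285, the fractional saturation.
v = 0.8285 × Vmax = 0.8285 × 2.16 = 1.79 μmol/min.

1.79 μmol/min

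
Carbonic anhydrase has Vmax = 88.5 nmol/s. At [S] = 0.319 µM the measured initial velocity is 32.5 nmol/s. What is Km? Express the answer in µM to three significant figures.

From v = Vmax[S]/(Km+[S]), Km = [S](Vmax − v)/v.
Km = 0.319 × (88.5 − 32.5) / 32.5 = 17.86/32.5 = 0.550 µM.

0.550 µM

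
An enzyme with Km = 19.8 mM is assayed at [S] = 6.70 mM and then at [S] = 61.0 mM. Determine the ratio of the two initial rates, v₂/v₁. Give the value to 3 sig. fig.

2.99

Since Vmax cancels, v₂/v₁ = [S]₂(Km+[S]₁) / [S]₁(Km+[S]₂).
= 61.0×(19.8+6.70) / (6.70×(19.8+61.0)) = 1616/541.4 = 2.99.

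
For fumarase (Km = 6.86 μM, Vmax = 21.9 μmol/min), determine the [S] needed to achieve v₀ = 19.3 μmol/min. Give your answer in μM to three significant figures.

50.9 μM

Rearranging v = Vmax[S]/(Km+[S]) gives [S] = Km·v/(Vmax − v).
[S] = 6.86 × 19.3 / (21.9 − 19.3) = 132.4/2.600 = 50.9 μM.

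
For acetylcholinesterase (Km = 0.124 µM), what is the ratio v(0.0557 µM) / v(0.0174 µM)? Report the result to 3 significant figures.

The fractional saturations are [S]/(Km+[S]) = 0.0174/0.1414 = 0.1231 and 0.0557/0.1797 = 0.3100.
v₂/v₁ is just their ratio: 0.3100/0.1231 = 2.52.

2.52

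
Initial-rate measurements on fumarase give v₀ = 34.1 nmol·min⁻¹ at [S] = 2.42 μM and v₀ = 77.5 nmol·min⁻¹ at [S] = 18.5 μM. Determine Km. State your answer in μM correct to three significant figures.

In reciprocal form, 1/v = (Km/Vmax)·(1/[S]) + 1/Vmax. The two points give (1/[S], 1/v) = (0.4132, 0.02933) and (0.05405, 0.01290).
Slope = (0.02933 − 0.01290)/(0.4132 − 0.05405) = 0.04572; intercept = 0.02933 − 0.04572×0.4132 = 0.01043.
Vmax = 1/intercept = 95.9 nmol·min⁻¹; Km = slope × Vmax = 0.04572 × 95.9 = 4.38 μM.

4.38 μM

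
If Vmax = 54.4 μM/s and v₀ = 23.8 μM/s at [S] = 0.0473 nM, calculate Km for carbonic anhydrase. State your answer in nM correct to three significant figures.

0.0608 nM

v/Vmax = 23.8/54.4 = 0.4375 = [S]/(Km+[S]).
So Km + [S] = [S]/0.4375 = 0.1081 nM, giving Km = 0.1081 − 0.0473 = 0.0608 nM.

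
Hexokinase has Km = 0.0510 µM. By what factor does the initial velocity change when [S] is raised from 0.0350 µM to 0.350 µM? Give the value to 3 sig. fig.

2.14

The fractional saturations are [S]/(Km+[S]) = 0.0350/0.08600 = 0.4070 and 0.350/0.4010 = 0.8728.
v₂/v₁ is just their ratio: 0.8728/0.4070 = 2.14.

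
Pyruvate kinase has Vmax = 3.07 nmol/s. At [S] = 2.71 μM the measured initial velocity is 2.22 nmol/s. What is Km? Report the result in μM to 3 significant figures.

1.04 μM

v/Vmax = 2.22/3.07 = 0.7231 = [S]/(Km+[S]).
So Km + [S] = [S]/0.7231 = 3.748 μM, giving Km = 3.748 − 2.71 = 1.04 μM.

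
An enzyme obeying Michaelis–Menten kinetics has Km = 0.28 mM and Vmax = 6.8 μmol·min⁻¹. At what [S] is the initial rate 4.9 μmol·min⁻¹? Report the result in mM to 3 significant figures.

0.722 mM

The required fractional saturation is v/Vmax = 4.9/6.8 = 0.7206.
Then [S]/(Km+[S]) = 0.7206 ⇒ [S] = 0.28 × 0.7206/(1 − 0.7206) = 0.722 mM.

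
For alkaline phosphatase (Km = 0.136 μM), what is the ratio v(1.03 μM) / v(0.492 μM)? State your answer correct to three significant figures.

1.13

Since Vmax cancels, v₂/v₁ = [S]₂(Km+[S]₁) / [S]₁(Km+[S]₂).
= 1.03×(0.136+0.492) / (0.492×(0.136+1.03)) = 0.6468/0.5737 = 1.13.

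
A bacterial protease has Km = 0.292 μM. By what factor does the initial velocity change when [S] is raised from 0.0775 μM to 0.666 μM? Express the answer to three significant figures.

3.31

Since Vmax cancels, v₂/v₁ = [S]₂(Km+[S]₁) / [S]₁(Km+[S]₂).
= 0.666×(0.292+0.0775) / (0.0775×(0.292+0.666)) = 0.2461/0.07424 = 3.31.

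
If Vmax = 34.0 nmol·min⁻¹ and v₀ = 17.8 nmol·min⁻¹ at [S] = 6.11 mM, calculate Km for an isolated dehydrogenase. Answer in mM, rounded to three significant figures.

5.56 mM

From v = Vmax[S]/(Km+[S]), Km = [S](Vmax − v)/v.
Km = 6.11 × (34.0 − 17.8) / 17.8 = 98.98/17.8 = 5.56 mM.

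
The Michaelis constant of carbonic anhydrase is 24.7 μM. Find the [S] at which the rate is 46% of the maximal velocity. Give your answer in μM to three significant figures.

v/Vmax = [S]/(Km+[S]) = 0.46, so [S] = Km·0.46/(1 − 0.46) = 24.7 × 0.8519.
[S] = 21.0 μM.

21.0 μM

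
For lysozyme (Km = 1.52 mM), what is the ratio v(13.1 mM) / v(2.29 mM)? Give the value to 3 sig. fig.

The fractional saturations are [S]/(Km+[S]) = 2.29/3.810 = 0.6010 and 13.1/14.62 = 0.8960.
v₂/v₁ is just their ratio: 0.8960/0.6010 = 1.49.

1.49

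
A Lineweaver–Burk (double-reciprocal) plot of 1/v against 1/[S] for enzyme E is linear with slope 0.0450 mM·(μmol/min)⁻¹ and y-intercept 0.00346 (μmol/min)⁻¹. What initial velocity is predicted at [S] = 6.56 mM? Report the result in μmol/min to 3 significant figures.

96.9 μmol/min

The y-intercept is 1/Vmax, so Vmax = 1/0.00346 = 289 μmol/min.
The slope is Km/Vmax, so Km = 0.0450 × 289 = 13.0 mM.
Then v = 289 × 6.56/(13.0 + 6.56) = 96.9 μmol/min.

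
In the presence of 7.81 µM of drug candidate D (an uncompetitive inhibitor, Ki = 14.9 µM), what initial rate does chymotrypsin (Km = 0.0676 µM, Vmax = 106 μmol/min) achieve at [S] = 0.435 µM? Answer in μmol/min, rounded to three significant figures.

α = 1 + [I]/Ki = 1 + 7.81/14.9 = 1.524.
For an uncompetitive inhibitor, both parameters are divided by α, giving Vmax/α and Km/α: Km,app = 0.0444 µM, Vmax,app = 69.5 μmol/min.
v = Vmax,app·[S]/(Km,app + [S]) = 69.5 × 0.435/(0.0444 + 0.435) = 63.1 μmol/min.

63.1 μmol/min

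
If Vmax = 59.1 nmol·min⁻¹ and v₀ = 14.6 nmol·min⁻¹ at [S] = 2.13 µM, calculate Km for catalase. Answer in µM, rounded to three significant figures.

6.49 µM

From v = Vmax[S]/(Km+[S]), Km = [S](Vmax − v)/v.
Km = 2.13 × (59.1 − 14.6) / 14.6 = 94.78/14.6 = 6.49 µM.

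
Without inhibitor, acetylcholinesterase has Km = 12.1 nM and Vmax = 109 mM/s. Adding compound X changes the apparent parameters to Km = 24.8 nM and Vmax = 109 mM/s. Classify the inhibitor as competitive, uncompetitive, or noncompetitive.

competitive

Km increases (12.1 → 24.8 nM) while Vmax is unchanged — the hallmark of competitive inhibition.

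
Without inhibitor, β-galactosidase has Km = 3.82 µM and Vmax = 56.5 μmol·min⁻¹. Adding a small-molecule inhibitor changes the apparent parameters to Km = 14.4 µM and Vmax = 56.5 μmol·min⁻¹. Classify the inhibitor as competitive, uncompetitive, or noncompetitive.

Km increases (3.82 → 14.4 µM) while Vmax is unchanged — the hallmark of competitive inhibition.

competitive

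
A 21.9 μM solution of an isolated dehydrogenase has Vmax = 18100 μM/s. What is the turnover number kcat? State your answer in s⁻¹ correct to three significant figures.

826 s⁻¹

kcat = Vmax/[E]total = 18100 μM/s / 21.9 μM = 826 s⁻¹.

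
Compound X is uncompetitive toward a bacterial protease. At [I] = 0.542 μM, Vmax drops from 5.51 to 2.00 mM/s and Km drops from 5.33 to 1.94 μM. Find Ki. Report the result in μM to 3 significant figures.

Uncompetitive: Vmax,app = Vmax/α (and Km,app = Km/α) with α = 1 + [I]/Ki.
α = Vmax/Vmax,app = 5.51/2.00 = 2.755.
Ki = [I]/(α − 1) = 0.542/1.755 = 0.309 μM.

0.309 μM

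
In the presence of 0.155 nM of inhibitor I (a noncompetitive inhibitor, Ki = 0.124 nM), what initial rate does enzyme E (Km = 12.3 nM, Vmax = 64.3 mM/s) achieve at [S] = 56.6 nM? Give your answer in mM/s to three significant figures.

With α = 1 + [I]/Ki = 1 + 0.155/0.124 = 2.250, the noncompetitive rate law is v = (Vmax/α)·[S] / (Km + [S]).
v = (64.3/2.250)×56.6 / (12.3 + 56.6) = 1618/68.90 = 23.5 mM/s.

23.5 mM/s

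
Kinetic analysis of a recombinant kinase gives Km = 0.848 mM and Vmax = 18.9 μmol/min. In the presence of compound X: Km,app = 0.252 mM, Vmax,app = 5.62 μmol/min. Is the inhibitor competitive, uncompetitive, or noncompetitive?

Both Km and Vmax decrease by the same factor (~3.36-fold) — characteristic of uncompetitive inhibition.

uncompetitive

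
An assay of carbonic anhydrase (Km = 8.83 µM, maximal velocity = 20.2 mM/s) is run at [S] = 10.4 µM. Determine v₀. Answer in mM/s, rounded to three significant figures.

10.9 mM/s

v = Vmax·[S]/(Km + [S]) = 20.2 × 10.4 / (8.83 + 10.4)
  = 210.1 / 19.23 = 10.9 mM/s.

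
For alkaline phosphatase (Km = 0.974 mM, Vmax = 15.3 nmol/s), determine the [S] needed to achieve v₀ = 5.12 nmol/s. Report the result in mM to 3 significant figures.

0.490 mM

The required fractional saturation is v/Vmax = 5.12/15.3 = 0.3346.
Then [S]/(Km+[S]) = 0.3346 ⇒ [S] = 0.974 × 0.3346/(1 − 0.3346) = 0.490 mM.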